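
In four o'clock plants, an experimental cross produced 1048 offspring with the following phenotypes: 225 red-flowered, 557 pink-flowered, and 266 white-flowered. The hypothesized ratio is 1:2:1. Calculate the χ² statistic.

Under the 1:2:1 hypothesis (Σ ratio = 4, N = 1048):
  red-flowered: 1048 × 1/4 = 262
  pink-flowered: 1048 × 2/4 = 524
  white-flowered: 1048 × 1/4 = 262
χ² = Σ (O − E)² / E
  red-flowered: (225 − 262)² / 262 = 5.2252
  pink-flowered: (557 − 524)² / 524 = 2.0782
  white-flowered: (266 − 262)² / 262 = 0.0611
χ² = 5.2252 + 2.0782 + 0.0611 = 7.3645 ≈ 7.365

7.365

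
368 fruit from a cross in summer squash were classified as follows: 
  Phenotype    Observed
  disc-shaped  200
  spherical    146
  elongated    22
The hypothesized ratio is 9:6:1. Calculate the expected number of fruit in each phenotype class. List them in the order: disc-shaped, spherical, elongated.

Expected counts for N = 368 under a 9:6:1 ratio (total parts = 16):
  disc-shaped: 368 × 9/16 = 207
  spherical: 368 × 6/16 = 138
  elongated: 368 × 1/16 = 23

207, 138, 23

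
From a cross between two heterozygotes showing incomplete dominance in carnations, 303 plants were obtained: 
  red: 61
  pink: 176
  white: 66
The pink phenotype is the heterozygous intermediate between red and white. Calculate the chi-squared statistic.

With incomplete dominance, a heterozygote × heterozygote cross gives a 1:2:1 phenotypic ratio.
Expected counts for N = 303 under a 1:2:1 ratio (total parts = 4):
  red: 303 × 1/4 = 75.75
  pink: 303 × 2/4 = 151.5
  white: 303 × 1/4 = 75.75
χ² = Σ (O − E)² / E
  red: (61 − 75.75)² / 75.75 = 2.8721
  pink: (176 − 151.5)² / 151.5 = 3.9620
  white: (66 − 75.75)² / 75.75 = 1.2550
χ² = 2.8721 + 3.9620 + 1.2550 = 8.0891 ≈ 8.089

8.089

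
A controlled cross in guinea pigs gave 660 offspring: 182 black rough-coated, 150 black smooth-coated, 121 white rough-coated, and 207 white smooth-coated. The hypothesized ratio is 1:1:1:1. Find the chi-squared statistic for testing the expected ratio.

Under the 1:1:1:1 hypothesis (Σ ratio = 4, N = 660):
  black rough-coated: 660 × 1/4 = 165
  black smooth-coated: 660 × 1/4 = 165
  white rough-coated: 660 × 1/4 = 165
  white smooth-coated: 660 × 1/4 = 165
χ² = Σ (O − E)² / E
  black rough-coated: (182 − 165)² / 165 = 1.7515
  black smooth-coated: (150 − 165)² / 165 = 1.3636
  white rough-coated: (121 − 165)² / 165 = 11.7333
  white smooth-coated: (207 − 165)² / 165 = 10.6909
χ² = 1.7515 + 1.3636 + 11.7333 + 10.6909 = 25.5393 ≈ 25.539

25.539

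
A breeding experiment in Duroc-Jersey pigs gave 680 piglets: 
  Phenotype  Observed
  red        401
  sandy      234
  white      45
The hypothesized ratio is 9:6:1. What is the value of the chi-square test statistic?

2.771

Total ratio parts = 16. Expected numbers out of 680:
  red: 680 × 9/16 = 382.5
  sandy: 680 × 6/16 = 255
  white: 680 × 1/16 = 42.5
χ² = Σ (O − E)² / E
  red: (401 − 382.5)² / 382.5 = 0.8948
  sandy: (234 − 255)² / 255 = 1.7294
  white: (45 − 42.5)² / 42.5 = 0.1471
χ² = 0.8948 + 1.7294 + 0.1471 = 2.7713 ≈ 2.771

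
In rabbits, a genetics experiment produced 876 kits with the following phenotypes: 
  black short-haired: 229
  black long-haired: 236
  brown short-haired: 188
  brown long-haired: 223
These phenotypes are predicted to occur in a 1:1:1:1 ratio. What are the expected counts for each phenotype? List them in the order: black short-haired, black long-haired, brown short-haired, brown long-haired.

Total ratio parts = 4. Expected numbers out of 876:
  black short-haired: 876 × 1/4 = 219
  black long-haired: 876 × 1/4 = 219
  brown short-haired: 876 × 1/4 = 219
  brown long-haired: 876 × 1/4 = 219

219, 219, 219, 219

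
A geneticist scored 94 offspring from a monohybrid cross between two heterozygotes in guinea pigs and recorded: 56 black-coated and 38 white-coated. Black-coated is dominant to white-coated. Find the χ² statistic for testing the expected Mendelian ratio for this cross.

For a monohybrid cross between heterozygotes with complete dominance, the expected phenotypic ratio is 3:1.
Expected counts for N = 94 under a 3:1 ratio (total parts = 4):
  black-coated: 94 × 3/4 = 70.5
  white-coated: 94 × 1/4 = 23.5
χ² = Σ (O − E)² / E
  black-coated: (56 − 70.5)² / 70.5 = 2.9823
  white-coated: (38 − 23.5)² / 23.5 = 8.9468
χ² = 2.9823 + 8.9468 = 11.9291 ≈ 11.929

11.929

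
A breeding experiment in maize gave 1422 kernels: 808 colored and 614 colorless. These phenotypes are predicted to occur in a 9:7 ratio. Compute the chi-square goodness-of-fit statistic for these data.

Total ratio parts = 16. Expected numbers out of 1422:
  colored: 1422 × 9/16 = 799.875
  colorless: 1422 × 7/16 = 622.125
χ² = Σ (O − E)² / E
  colored: (808 − 799.875)² / 799.875 = 0.0825
  colorless: (614 − 622.125)² / 622.125 = 0.1061
χ² = 0.0825 + 0.1061 = 0.1886 ≈ 0.189

0.189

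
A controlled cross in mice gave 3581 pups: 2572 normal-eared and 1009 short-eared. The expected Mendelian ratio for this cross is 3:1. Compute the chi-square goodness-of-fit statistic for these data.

19.271

Total ratio parts = 4. Expected numbers out of 3581:
  normal-eared: 3581 × 3/4 = 2685.75
  short-eared: 3581 × 1/4 = 895.25
χ² = Σ (O − E)² / E
  normal-eared: (2572 − 2685.75)² / 2685.75 = 4.8177
  short-eared: (1009 − 895.25)² / 895.25 = 14.4530
χ² = 4.8177 + 14.4530 = 19.2707 ≈ 19.271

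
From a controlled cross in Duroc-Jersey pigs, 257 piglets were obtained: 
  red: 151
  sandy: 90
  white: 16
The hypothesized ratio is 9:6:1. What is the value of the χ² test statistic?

The 9:6:1 ratio has 16 parts, so with N = 257 the expected counts are:
  red: 257 × 9/16 = 144.5625
  sandy: 257 × 6/16 = 96.375
  white: 257 × 1/16 = 16.0625
χ² = Σ (O − E)² / E
  red: (151 − 144.5625)² / 144.5625 = 0.2867
  sandy: (90 − 96.375)² / 96.375 = 0.4217
  white: (16 − 16.0625)² / 16.0625 = 0.0002
χ² = 0.2867 + 0.4217 + 0.0002 = 0.7086 ≈ 0.709

0.709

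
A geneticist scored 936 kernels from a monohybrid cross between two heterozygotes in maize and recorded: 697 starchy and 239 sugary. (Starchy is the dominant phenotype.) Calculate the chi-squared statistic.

0.142

For a monohybrid cross between heterozygotes with complete dominance, the expected phenotypic ratio is 3:1.
Total ratio parts = 4. Expected numbers out of 936:
  starchy: 936 × 3/4 = 702
  sugary: 936 × 1/4 = 234
χ² = Σ (O − E)² / E
  starchy: (697 − 702)² / 702 = 0.0356
  sugary: (239 − 234)² / 234 = 0.1068
χ² = 0.0356 + 0.1068 = 0.1424 ≈ 0.142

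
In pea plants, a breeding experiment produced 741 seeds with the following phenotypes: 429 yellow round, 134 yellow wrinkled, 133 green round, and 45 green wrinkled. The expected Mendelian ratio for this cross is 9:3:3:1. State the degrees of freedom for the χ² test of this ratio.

A goodness-of-fit test with 4 phenotype classes has df = 4 − 1 = 3.

3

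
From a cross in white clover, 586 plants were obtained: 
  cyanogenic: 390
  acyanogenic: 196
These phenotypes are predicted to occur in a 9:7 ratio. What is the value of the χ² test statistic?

Expected counts for N = 586 under a 9:7 ratio (total parts = 16):
  cyanogenic: 586 × 9/16 = 329.625
  acyanogenic: 586 × 7/16 = 256.375
χ² = Σ (O − E)² / E
  cyanogenic: (390 − 329.625)² / 329.625 = 11.0584
  acyanogenic: (196 − 256.375)² / 256.375 = 14.2180
χ² = 11.0584 + 14.2180 = 25.2764 ≈ 25.276

25.276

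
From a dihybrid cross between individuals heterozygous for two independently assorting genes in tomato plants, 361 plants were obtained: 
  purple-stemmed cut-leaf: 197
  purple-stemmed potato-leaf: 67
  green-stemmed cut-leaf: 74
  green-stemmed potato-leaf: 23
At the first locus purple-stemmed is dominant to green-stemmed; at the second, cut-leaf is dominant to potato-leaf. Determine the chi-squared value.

0.785

A dihybrid F₂ with independent assortment and complete dominance at both loci gives a 9:3:3:1 phenotypic ratio.
Under the 9:3:3:1 hypothesis (Σ ratio = 16, N = 361):
  purple-stemmed cut-leaf: 361 × 9/16 = 203.0625
  purple-stemmed potato-leaf: 361 × 3/16 = 67.6875
  green-stemmed cut-leaf: 361 × 3/16 = 67.6875
  green-stemmed potato-leaf: 361 × 1/16 = 22.5625
χ² = Σ (O − E)² / E
  purple-stemmed cut-leaf: (197 − 203.0625)² / 203.0625 = 0.1810
  purple-stemmed potato-leaf: (67 − 67.6875)² / 67.6875 = 0.0070
  green-stemmed cut-leaf: (74 − 67.6875)² / 67.6875 = 0.5887
  green-stemmed potato-leaf: (23 − 22.5625)² / 22.5625 = 0.0085
χ² = 0.1810 + 0.0070 + 0.5887 + 0.0085 = 0.7852 ≈ 0.785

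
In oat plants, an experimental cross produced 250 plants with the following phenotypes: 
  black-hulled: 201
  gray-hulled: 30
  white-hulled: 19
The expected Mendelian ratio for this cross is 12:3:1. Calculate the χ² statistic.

7.776

The 12:3:1 ratio has 16 parts, so with N = 250 the expected counts are:
  black-hulled: 250 × 12/16 = 187.5
  gray-hulled: 250 × 3/16 = 46.875
  white-hulled: 250 × 1/16 = 15.625
χ² = Σ (O − E)² / E
  black-hulled: (201 − 187.5)² / 187.5 = 0.9720
  gray-hulled: (30 − 46.875)² / 46.875 = 6.0750
  white-hulled: (19 − 15.625)² / 15.625 = 0.7290
χ² = 0.9720 + 6.0750 + 0.7290 = 7.776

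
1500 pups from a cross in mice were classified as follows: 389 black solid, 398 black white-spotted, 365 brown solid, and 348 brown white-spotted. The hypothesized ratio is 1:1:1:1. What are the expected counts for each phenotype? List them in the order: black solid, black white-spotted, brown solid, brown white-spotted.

375, 375, 375, 375

The 1:1:1:1 ratio has 4 parts, so with N = 1500 the expected counts are:
  black solid: 1500 × 1/4 = 375
  black white-spotted: 1500 × 1/4 = 375
  brown solid: 1500 × 1/4 = 375
  brown white-spotted: 1500 × 1/4 = 375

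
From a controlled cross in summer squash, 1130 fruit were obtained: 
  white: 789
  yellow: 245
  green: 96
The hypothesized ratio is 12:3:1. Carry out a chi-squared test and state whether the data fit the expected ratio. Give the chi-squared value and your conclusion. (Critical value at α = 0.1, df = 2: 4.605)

Expected counts for N = 1130 under a 12:3:1 ratio (total parts = 16):
  white: 1130 × 12/16 = 847.5
  yellow: 1130 × 3/16 = 211.875
  green: 1130 × 1/16 = 70.625
χ² = Σ (O − E)² / E
  white: (789 − 847.5)² / 847.5 = 4.0381
  yellow: (245 − 211.875)² / 211.875 = 5.1788
  green: (96 − 70.625)² / 70.625 = 9.1170
χ² = 4.0381 + 5.1788 + 9.1170 = 18.3339 ≈ 18.334
Degrees of freedom = 3 − 1 = 2; critical value at α = 0.1 is 4.605.
Since 18.334 > 4.605, we reject the null hypothesis — the data do not fit the 12:3:1 ratio.

18.334; not consistent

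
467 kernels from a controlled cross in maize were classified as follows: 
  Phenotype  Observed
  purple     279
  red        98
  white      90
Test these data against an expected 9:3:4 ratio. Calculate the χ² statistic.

8.386

The 9:3:4 ratio has 16 parts, so with N = 467 the expected counts are:
  purple: 467 × 9/16 = 262.6875
  red: 467 × 3/16 = 87.5625
  white: 467 × 4/16 = 116.75
χ² = Σ (O − E)² / E
  purple: (279 − 262.6875)² / 262.6875 = 1.0130
  red: (98 − 87.5625)² / 87.5625 = 1.2442
  white: (90 − 116.75)² / 116.75 = 6.1290
χ² = 1.0130 + 1.2442 + 6.1290 = 8.3862 ≈ 8.386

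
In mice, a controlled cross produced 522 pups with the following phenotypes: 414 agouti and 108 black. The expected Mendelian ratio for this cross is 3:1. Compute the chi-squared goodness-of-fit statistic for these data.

Under the 3:1 hypothesis (Σ ratio = 4, N = 522):
  agouti: 522 × 3/4 = 391.5
  black: 522 × 1/4 = 130.5
χ² = Σ (O − E)² / E
  agouti: (414 − 391.5)² / 391.5 = 1.2931
  black: (108 − 130.5)² / 130.5 = 3.8793
χ² = 1.2931 + 3.8793 = 5.1724 ≈ 5.172

5.172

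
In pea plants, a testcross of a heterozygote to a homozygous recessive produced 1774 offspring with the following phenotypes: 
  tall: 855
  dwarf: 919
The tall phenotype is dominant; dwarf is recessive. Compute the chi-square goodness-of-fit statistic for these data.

2.309

A testcross of a heterozygote (Aa × aa) gives a 1:1 phenotypic ratio.
Under the 1:1 hypothesis (Σ ratio = 2, N = 1774):
  tall: 1774 × 1/2 = 887
  dwarf: 1774 × 1/2 = 887
χ² = Σ (O − E)² / E
  tall: (855 − 887)² / 887 = 1.1545
  dwarf: (919 − 887)² / 887 = 1.1545
χ² = 1.1545 + 1.1545 = 2.309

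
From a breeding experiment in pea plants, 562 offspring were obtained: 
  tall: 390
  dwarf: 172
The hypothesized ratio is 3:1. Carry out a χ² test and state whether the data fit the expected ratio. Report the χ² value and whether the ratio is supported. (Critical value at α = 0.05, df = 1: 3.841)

9.416; not consistent

Total ratio parts = 4. Expected numbers out of 562:
  tall: 562 × 3/4 = 421.5
  dwarf: 562 × 1/4 = 140.5
χ² = Σ (O − E)² / E
  tall: (390 − 421.5)² / 421.5 = 2.3541
  dwarf: (172 − 140.5)² / 140.5 = 7.0623
χ² = 2.3541 + 7.0623 = 9.4164 ≈ 9.416
Degrees of freedom = 2 − 1 = 1; critical value at α = 0.05 is 3.841.
Since 9.416 > 3.841, we reject the null hypothesis — the data do not fit the 3:1 ratio.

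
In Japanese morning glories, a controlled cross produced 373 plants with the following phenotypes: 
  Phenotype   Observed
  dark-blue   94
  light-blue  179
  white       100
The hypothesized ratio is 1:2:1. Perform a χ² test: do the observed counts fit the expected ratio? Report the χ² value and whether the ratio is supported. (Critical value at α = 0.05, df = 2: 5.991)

0.796; consistent

Under the 1:2:1 hypothesis (Σ ratio = 4, N = 373):
  dark-blue: 373 × 1/4 = 93.25
  light-blue: 373 × 2/4 = 186.5
  white: 373 × 1/4 = 93.25
χ² = Σ (O − E)² / E
  dark-blue: (94 − 93.25)² / 93.25 = 0.0060
  light-blue: (179 − 186.5)² / 186.5 = 0.3016
  white: (100 − 93.25)² / 93.25 = 0.4886
χ² = 0.0060 + 0.3016 + 0.4886 = 0.7962 ≈ 0.796
Degrees of freedom = 3 − 1 = 2; critical value at α = 0.05 is 5.991.
Since 0.796 < 5.991, we fail to reject the null hypothesis — the data are consistent with the 1:2:1 ratio.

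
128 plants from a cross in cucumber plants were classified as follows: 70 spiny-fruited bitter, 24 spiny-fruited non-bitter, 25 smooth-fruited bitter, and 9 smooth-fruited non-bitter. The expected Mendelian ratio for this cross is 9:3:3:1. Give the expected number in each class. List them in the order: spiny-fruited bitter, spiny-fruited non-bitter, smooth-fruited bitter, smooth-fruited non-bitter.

72, 24, 24, 8

Total ratio parts = 16. Expected numbers out of 128:
  spiny-fruited bitter: 128 × 9/16 = 72
  spiny-fruited non-bitter: 128 × 3/16 = 24
  smooth-fruited bitter: 128 × 3/16 = 24
  smooth-fruited non-bitter: 128 × 1/16 = 8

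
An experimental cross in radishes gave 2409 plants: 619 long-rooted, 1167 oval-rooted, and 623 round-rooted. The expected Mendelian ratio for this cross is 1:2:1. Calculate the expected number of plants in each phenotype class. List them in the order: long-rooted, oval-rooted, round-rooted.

Under the 1:2:1 hypothesis (Σ ratio = 4, N = 2409):
  long-rooted: 2409 × 1/4 = 602.25
  oval-rooted: 2409 × 2/4 = 1204.5
  round-rooted: 2409 × 1/4 = 602.25

602.25, 1204.5, 602.25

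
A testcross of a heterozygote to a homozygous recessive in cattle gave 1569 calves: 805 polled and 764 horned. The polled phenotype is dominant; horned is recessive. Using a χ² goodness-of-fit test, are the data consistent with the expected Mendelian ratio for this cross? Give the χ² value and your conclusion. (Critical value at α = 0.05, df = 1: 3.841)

1.071; consistent

A testcross of a heterozygote (Aa × aa) gives a 1:1 phenotypic ratio.
Expected counts for N = 1569 under a 1:1 ratio (total parts = 2):
  polled: 1569 × 1/2 = 784.5
  horned: 1569 × 1/2 = 784.5
χ² = Σ (O − E)² / E
  polled: (805 − 784.5)² / 784.5 = 0.5357
  horned: (764 − 784.5)² / 784.5 = 0.5357
χ² = 0.5357 + 0.5357 = 1.0714 ≈ 1.071
Degrees of freedom = 2 − 1 = 1; critical value at α = 0.05 is 3.841.
Since 1.071 < 3.841, we fail to reject the null hypothesis — the data are consistent with the 1:1 ratio.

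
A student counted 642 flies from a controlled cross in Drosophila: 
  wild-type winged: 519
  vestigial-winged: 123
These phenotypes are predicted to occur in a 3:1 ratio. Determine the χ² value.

11.682

Expected counts for N = 642 under a 3:1 ratio (total parts = 4):
  wild-type winged: 642 × 3/4 = 481.5
  vestigial-winged: 642 × 1/4 = 160.5
χ² = Σ (O − E)² / E
  wild-type winged: (519 − 481.5)² / 481.5 = 2.9206
  vestigial-winged: (123 − 160.5)² / 160.5 = 8.7617
χ² = 2.9206 + 8.7617 = 11.6823 ≈ 11.682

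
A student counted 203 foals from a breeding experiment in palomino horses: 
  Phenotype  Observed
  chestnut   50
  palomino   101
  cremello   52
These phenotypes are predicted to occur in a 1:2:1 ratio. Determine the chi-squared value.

Under the 1:2:1 hypothesis (Σ ratio = 4, N = 203):
  chestnut: 203 × 1/4 = 50.75
  palomino: 203 × 2/4 = 101.5
  cremello: 203 × 1/4 = 50.75
χ² = Σ (O − E)² / E
  chestnut: (50 − 50.75)² / 50.75 = 0.0111
  palomino: (101 − 101.5)² / 101.5 = 0.0025
  cremello: (52 − 50.75)² / 50.75 = 0.0308
χ² = 0.0111 + 0.0025 + 0.0308 = 0.0444 ≈ 0.044

0.044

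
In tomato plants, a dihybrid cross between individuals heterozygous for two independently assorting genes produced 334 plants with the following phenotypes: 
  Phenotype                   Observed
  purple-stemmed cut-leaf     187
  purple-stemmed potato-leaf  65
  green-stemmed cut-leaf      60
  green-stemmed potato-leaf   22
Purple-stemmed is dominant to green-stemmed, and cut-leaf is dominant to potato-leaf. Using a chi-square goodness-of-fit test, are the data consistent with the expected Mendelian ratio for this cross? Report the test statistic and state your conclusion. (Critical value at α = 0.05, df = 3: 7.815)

A dihybrid F₂ with independent assortment and complete dominance at both loci gives a 9:3:3:1 phenotypic ratio.
Total ratio parts = 16. Expected numbers out of 334:
  purple-stemmed cut-leaf: 334 × 9/16 = 187.875
  purple-stemmed potato-leaf: 334 × 3/16 = 62.625
  green-stemmed cut-leaf: 334 × 3/16 = 62.625
  green-stemmed potato-leaf: 334 × 1/16 = 20.875
χ² = Σ (O − E)² / E
  purple-stemmed cut-leaf: (187 − 187.875)² / 187.875 = 0.0041
  purple-stemmed potato-leaf: (65 − 62.625)² / 62.625 = 0.0901
  green-stemmed cut-leaf: (60 − 62.625)² / 62.625 = 0.1100
  green-stemmed potato-leaf: (22 − 20.875)² / 20.875 = 0.0606
χ² = 0.0041 + 0.0901 + 0.1100 + 0.0606 = 0.2648 ≈ 0.265
Degrees of freedom = 4 − 1 = 3; critical value at α = 0.05 is 7.815.
Since 0.265 < 7.815, we fail to reject the null hypothesis — the data are consistent with the 9:3:3:1 ratio.

0.265; consistent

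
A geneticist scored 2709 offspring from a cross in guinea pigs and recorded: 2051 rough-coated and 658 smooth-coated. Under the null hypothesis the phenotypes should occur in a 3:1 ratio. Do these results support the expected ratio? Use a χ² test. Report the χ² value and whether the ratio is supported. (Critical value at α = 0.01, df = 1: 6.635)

The 3:1 ratio has 4 parts, so with N = 2709 the expected counts are:
  rough-coated: 2709 × 3/4 = 2031.75
  smooth-coated: 2709 × 1/4 = 677.25
χ² = Σ (O − E)² / E
  rough-coated: (2051 − 2031.75)² / 2031.75 = 0.1824
  smooth-coated: (658 − 677.25)² / 677.25 = 0.5472
χ² = 0.1824 + 0.5472 = 0.7296 ≈ 0.730
Degrees of freedom = 2 − 1 = 1; critical value at α = 0.01 is 6.635.
Since 0.730 < 6.635, we fail to reject the null hypothesis — the data are consistent with the 3:1 ratio.

0.730; consistent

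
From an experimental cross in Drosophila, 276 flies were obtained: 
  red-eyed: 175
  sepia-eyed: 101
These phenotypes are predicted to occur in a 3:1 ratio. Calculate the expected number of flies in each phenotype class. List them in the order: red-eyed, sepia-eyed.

207, 69

The 3:1 ratio has 4 parts, so with N = 276 the expected counts are:
  red-eyed: 276 × 3/4 = 207
  sepia-eyed: 276 × 1/4 = 69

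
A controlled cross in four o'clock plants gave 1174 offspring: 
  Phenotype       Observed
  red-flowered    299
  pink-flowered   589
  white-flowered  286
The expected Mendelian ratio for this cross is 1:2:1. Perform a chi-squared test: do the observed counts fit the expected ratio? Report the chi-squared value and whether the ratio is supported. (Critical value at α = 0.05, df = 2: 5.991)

Under the 1:2:1 hypothesis (Σ ratio = 4, N = 1174):
  red-flowered: 1174 × 1/4 = 293.5
  pink-flowered: 1174 × 2/4 = 587
  white-flowered: 1174 × 1/4 = 293.5
χ² = Σ (O − E)² / E
  red-flowered: (299 − 293.5)² / 293.5 = 0.1031
  pink-flowered: (589 − 587)² / 587 = 0.0068
  white-flowered: (286 − 293.5)² / 293.5 = 0.1917
χ² = 0.1031 + 0.0068 + 0.1917 = 0.3016 ≈ 0.302
Degrees of freedom = 3 − 1 = 2; critical value at α = 0.05 is 5.991.
Since 0.302 < 5.991, we fail to reject the null hypothesis — the data are consistent with the 1:2:1 ratio.

0.302; consistent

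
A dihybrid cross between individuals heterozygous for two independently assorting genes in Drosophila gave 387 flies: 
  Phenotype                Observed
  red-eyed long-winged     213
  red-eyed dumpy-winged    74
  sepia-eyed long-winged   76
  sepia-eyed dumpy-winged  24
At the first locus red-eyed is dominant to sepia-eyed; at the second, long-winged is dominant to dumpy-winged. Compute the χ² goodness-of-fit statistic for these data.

A dihybrid F₂ with independent assortment and complete dominance at both loci gives a 9:3:3:1 phenotypic ratio.
Under the 9:3:3:1 hypothesis (Σ ratio = 16, N = 387):
  red-eyed long-winged: 387 × 9/16 = 217.6875
  red-eyed dumpy-winged: 387 × 3/16 = 72.5625
  sepia-eyed long-winged: 387 × 3/16 = 72.5625
  sepia-eyed dumpy-winged: 387 × 1/16 = 24.1875
χ² = Σ (O − E)² / E
  red-eyed long-winged: (213 − 217.6875)² / 217.6875 = 0.1009
  red-eyed dumpy-winged: (74 − 72.5625)² / 72.5625 = 0.0285
  sepia-eyed long-winged: (76 − 72.5625)² / 72.5625 = 0.1628
  sepia-eyed dumpy-winged: (24 − 24.1875)² / 24.1875 = 0.0015
χ² = 0.1009 + 0.0285 + 0.1628 + 0.0015 = 0.2937 ≈ 0.294

0.294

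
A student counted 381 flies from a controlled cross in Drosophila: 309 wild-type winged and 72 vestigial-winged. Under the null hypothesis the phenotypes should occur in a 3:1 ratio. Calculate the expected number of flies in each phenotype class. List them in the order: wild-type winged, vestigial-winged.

285.75, 95.25

The 3:1 ratio has 4 parts, so with N = 381 the expected counts are:
  wild-type winged: 381 × 3/4 = 285.75
  vestigial-winged: 381 × 1/4 = 95.25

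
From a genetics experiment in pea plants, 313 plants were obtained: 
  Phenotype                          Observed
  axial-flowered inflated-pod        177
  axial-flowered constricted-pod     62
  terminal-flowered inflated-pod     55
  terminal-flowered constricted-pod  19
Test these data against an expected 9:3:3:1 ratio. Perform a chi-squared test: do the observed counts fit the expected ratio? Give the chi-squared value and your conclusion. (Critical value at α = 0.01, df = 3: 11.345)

0.440; consistent

Under the 9:3:3:1 hypothesis (Σ ratio = 16, N = 313):
  axial-flowered inflated-pod: 313 × 9/16 = 176.0625
  axial-flowered constricted-pod: 313 × 3/16 = 58.6875
  terminal-flowered inflated-pod: 313 × 3/16 = 58.6875
  terminal-flowered constricted-pod: 313 × 1/16 = 19.5625
χ² = Σ (O − E)² / E
  axial-flowered inflated-pod: (177 − 176.0625)² / 176.0625 = 0.0050
  axial-flowered constricted-pod: (62 − 58.6875)² / 58.6875 = 0.1870
  terminal-flowered inflated-pod: (55 − 58.6875)² / 58.6875 = 0.2317
  terminal-flowered constricted-pod: (19 − 19.5625)² / 19.5625 = 0.0162
χ² = 0.0050 + 0.1870 + 0.2317 + 0.0162 = 0.4399 ≈ 0.440
Degrees of freedom = 4 − 1 = 3; critical value at α = 0.01 is 11.345.
Since 0.440 < 11.345, we fail to reject the null hypothesis — the data are consistent with the 9:3:3:1 ratio.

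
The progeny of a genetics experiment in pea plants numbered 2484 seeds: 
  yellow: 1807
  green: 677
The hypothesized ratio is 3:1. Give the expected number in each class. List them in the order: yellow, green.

1863, 621

Under the 3:1 hypothesis (Σ ratio = 4, N = 2484):
  yellow: 2484 × 3/4 = 1863
  green: 2484 × 1/4 = 621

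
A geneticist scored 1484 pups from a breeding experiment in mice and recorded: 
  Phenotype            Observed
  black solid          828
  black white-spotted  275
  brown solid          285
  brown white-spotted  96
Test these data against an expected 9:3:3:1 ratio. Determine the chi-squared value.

Total ratio parts = 16. Expected numbers out of 1484:
  black solid: 1484 × 9/16 = 834.75
  black white-spotted: 1484 × 3/16 = 278.25
  brown solid: 1484 × 3/16 = 278.25
  brown white-spotted: 1484 × 1/16 = 92.75
χ² = Σ (O − E)² / E
  black solid: (828 − 834.75)² / 834.75 = 0.0546
  black white-spotted: (275 − 278.25)² / 278.25 = 0.0380
  brown solid: (285 − 278.25)² / 278.25 = 0.1637
  brown white-spotted: (96 − 92.75)² / 92.75 = 0.1139
χ² = 0.0546 + 0.0380 + 0.1637 + 0.1139 = 0.3702 ≈ 0.370

0.370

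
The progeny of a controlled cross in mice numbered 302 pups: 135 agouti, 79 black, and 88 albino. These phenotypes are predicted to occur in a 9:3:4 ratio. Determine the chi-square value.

18.071

Total ratio parts = 16. Expected numbers out of 302:
  agouti: 302 × 9/16 = 169.875
  black: 302 × 3/16 = 56.625
  albino: 302 × 4/16 = 75.5
χ² = Σ (O − E)² / E
  agouti: (135 − 169.875)² / 169.875 = 7.1598
  black: (79 − 56.625)² / 56.625 = 8.8413
  albino: (88 − 75.5)² / 75.5 = 2.0695
χ² = 7.1598 + 8.8413 + 2.0695 = 18.0706 ≈ 18.071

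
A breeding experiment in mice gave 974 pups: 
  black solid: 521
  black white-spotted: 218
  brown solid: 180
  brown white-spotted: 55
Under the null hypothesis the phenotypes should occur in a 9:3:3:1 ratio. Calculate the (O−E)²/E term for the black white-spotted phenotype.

Expected counts for N = 974 under a 9:3:3:1 ratio (total parts = 16):
  black solid: 974 × 9/16 = 547.875
  black white-spotted: 974 × 3/16 = 182.625
  brown solid: 974 × 3/16 = 182.625
  brown white-spotted: 974 × 1/16 = 60.875
Contribution of black white-spotted: (218 − 182.625)² / 182.625 = 6.8522

6.852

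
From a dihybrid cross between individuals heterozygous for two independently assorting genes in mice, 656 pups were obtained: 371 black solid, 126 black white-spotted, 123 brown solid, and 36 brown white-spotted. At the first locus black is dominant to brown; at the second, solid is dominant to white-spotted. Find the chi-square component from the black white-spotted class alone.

A dihybrid F₂ with independent assortment and complete dominance at both loci gives a 9:3:3:1 phenotypic ratio.
The 9:3:3:1 ratio has 16 parts, so with N = 656 the expected counts are:
  black solid: 656 × 9/16 = 369
  black white-spotted: 656 × 3/16 = 123
  brown solid: 656 × 3/16 = 123
  brown white-spotted: 656 × 1/16 = 41
Contribution of black white-spotted: (126 − 123)² / 123 = 0.0732

0.073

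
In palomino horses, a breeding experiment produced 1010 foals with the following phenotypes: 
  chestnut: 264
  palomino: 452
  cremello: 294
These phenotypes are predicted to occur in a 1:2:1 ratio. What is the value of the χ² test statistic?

12.907

Under the 1:2:1 hypothesis (Σ ratio = 4, N = 1010):
  chestnut: 1010 × 1/4 = 252.5
  palomino: 1010 × 2/4 = 505
  cremello: 1010 × 1/4 = 252.5
χ² = Σ (O − E)² / E
  chestnut: (264 − 252.5)² / 252.5 = 0.5238
  palomino: (452 − 505)² / 505 = 5.5624
  cremello: (294 − 252.5)² / 252.5 = 6.8208
χ² = 0.5238 + 5.5624 + 6.8208 = 12.907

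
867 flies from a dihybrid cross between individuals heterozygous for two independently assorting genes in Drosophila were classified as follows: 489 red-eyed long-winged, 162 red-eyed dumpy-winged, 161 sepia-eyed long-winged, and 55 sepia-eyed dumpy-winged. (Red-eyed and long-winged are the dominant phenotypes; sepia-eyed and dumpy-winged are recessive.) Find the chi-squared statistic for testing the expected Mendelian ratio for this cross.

0.033

A dihybrid F₂ with independent assortment and complete dominance at both loci gives a 9:3:3:1 phenotypic ratio.
Under the 9:3:3:1 hypothesis (Σ ratio = 16, N = 867):
  red-eyed long-winged: 867 × 9/16 = 487.6875
  red-eyed dumpy-winged: 867 × 3/16 = 162.5625
  sepia-eyed long-winged: 867 × 3/16 = 162.5625
  sepia-eyed dumpy-winged: 867 × 1/16 = 54.1875
χ² = Σ (O − E)² / E
  red-eyed long-winged: (489 − 487.6875)² / 487.6875 = 0.0035
  red-eyed dumpy-winged: (162 − 162.5625)² / 162.5625 = 0.0019
  sepia-eyed long-winged: (161 − 162.5625)² / 162.5625 = 0.0150
  sepia-eyed dumpy-winged: (55 − 54.1875)² / 54.1875 = 0.0122
χ² = 0.0035 + 0.0019 + 0.0150 + 0.0122 = 0.0326 ≈ 0.033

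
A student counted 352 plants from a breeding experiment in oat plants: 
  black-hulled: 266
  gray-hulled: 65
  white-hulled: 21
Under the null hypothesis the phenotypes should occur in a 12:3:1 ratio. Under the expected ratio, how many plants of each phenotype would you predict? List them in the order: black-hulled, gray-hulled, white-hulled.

264, 66, 22

Total ratio parts = 16. Expected numbers out of 352:
  black-hulled: 352 × 12/16 = 264
  gray-hulled: 352 × 3/16 = 66
  white-hulled: 352 × 1/16 = 22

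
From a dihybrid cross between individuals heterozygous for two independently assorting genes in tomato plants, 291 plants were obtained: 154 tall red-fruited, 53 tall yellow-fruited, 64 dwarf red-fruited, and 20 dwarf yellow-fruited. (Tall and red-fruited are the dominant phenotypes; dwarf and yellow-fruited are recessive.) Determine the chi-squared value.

2.431

A dihybrid F₂ with independent assortment and complete dominance at both loci gives a 9:3:3:1 phenotypic ratio.
Expected counts for N = 291 under a 9:3:3:1 ratio (total parts = 16):
  tall red-fruited: 291 × 9/16 = 163.6875
  tall yellow-fruited: 291 × 3/16 = 54.5625
  dwarf red-fruited: 291 × 3/16 = 54.5625
  dwarf yellow-fruited: 291 × 1/16 = 18.1875
χ² = Σ (O − E)² / E
  tall red-fruited: (154 − 163.6875)² / 163.6875 = 0.5733
  tall yellow-fruited: (53 − 54.5625)² / 54.5625 = 0.0447
  dwarf red-fruited: (64 − 54.5625)² / 54.5625 = 1.6324
  dwarf yellow-fruited: (20 − 18.1875)² / 18.1875 = 0.1806
χ² = 0.5733 + 0.0447 + 1.6324 + 0.1806 = 2.431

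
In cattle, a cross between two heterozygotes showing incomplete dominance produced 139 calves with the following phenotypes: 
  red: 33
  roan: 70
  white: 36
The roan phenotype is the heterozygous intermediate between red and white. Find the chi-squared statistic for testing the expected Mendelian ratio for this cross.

With incomplete dominance, a heterozygote × heterozygote cross gives a 1:2:1 phenotypic ratio.
Under the 1:2:1 hypothesis (Σ ratio = 4, N = 139):
  red: 139 × 1/4 = 34.75
  roan: 139 × 2/4 = 69.5
  white: 139 × 1/4 = 34.75
χ² = Σ (O − E)² / E
  red: (33 − 34.75)² / 34.75 = 0.0881
  roan: (70 − 69.5)² / 69.5 = 0.0036
  white: (36 − 34.75)² / 34.75 = 0.0450
χ² = 0.0881 + 0.0036 + 0.0450 = 0.1367 ≈ 0.137

0.137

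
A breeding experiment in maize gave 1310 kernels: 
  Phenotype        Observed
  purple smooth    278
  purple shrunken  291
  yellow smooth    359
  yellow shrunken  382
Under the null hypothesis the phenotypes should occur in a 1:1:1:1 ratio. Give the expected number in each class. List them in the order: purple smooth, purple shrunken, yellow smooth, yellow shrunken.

327.5, 327.5, 327.5, 327.5

The 1:1:1:1 ratio has 4 parts, so with N = 1310 the expected counts are:
  purple smooth: 1310 × 1/4 = 327.5
  purple shrunken: 1310 × 1/4 = 327.5
  yellow smooth: 1310 × 1/4 = 327.5
  yellow shrunken: 1310 × 1/4 = 327.5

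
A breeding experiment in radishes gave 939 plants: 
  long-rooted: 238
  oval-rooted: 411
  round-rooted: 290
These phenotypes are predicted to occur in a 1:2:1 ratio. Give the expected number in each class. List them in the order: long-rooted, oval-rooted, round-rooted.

234.75, 469.5, 234.75

Expected counts for N = 939 under a 1:2:1 ratio (total parts = 4):
  long-rooted: 939 × 1/4 = 234.75
  oval-rooted: 939 × 2/4 = 469.5
  round-rooted: 939 × 1/4 = 234.75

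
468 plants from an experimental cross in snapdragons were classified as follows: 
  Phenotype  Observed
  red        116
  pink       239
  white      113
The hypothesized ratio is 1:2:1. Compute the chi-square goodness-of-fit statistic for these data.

Expected counts for N = 468 under a 1:2:1 ratio (total parts = 4):
  red: 468 × 1/4 = 117
  pink: 468 × 2/4 = 234
  white: 468 × 1/4 = 117
χ² = Σ (O − E)² / E
  red: (116 − 117)² / 117 = 0.0085
  pink: (239 − 234)² / 234 = 0.1068
  white: (113 − 117)² / 117 = 0.1368
χ² = 0.0085 + 0.1068 + 0.1368 = 0.2521 ≈ 0.252

0.252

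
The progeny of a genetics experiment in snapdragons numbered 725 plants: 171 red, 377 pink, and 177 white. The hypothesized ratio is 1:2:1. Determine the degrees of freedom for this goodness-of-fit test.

A goodness-of-fit test with 3 phenotype classes has df = 3 − 1 = 2.

2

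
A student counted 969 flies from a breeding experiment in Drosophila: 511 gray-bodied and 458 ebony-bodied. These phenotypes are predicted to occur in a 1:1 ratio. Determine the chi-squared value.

Under the 1:1 hypothesis (Σ ratio = 2, N = 969):
  gray-bodied: 969 × 1/2 = 484.5
  ebony-bodied: 969 × 1/2 = 484.5
χ² = Σ (O − E)² / E
  gray-bodied: (511 − 484.5)² / 484.5 = 1.4494
  ebony-bodied: (458 − 484.5)² / 484.5 = 1.4494
χ² = 1.4494 + 1.4494 = 2.8988 ≈ 2.899

2.899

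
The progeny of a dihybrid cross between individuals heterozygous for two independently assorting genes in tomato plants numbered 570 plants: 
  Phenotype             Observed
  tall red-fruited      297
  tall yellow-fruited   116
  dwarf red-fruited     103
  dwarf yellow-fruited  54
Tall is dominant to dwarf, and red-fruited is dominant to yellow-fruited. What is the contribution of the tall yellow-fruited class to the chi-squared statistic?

A dihybrid F₂ with independent assortment and complete dominance at both loci gives a 9:3:3:1 phenotypic ratio.
Expected counts for N = 570 under a 9:3:3:1 ratio (total parts = 16):
  tall red-fruited: 570 × 9/16 = 320.625
  tall yellow-fruited: 570 × 3/16 = 106.875
  dwarf red-fruited: 570 × 3/16 = 106.875
  dwarf yellow-fruited: 570 × 1/16 = 35.625
Contribution of tall yellow-fruited: (116 − 106.875)² / 106.875 = 0.7791

0.779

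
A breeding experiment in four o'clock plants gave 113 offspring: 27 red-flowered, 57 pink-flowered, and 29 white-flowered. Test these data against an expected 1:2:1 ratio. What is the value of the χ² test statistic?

The 1:2:1 ratio has 4 parts, so with N = 113 the expected counts are:
  red-flowered: 113 × 1/4 = 28.25
  pink-flowered: 113 × 2/4 = 56.5
  white-flowered: 113 × 1/4 = 28.25
χ² = Σ (O − E)² / E
  red-flowered: (27 − 28.25)² / 28.25 = 0.0553
  pink-flowered: (57 − 56.5)² / 56.5 = 0.0044
  white-flowered: (29 − 28.25)² / 28.25 = 0.0199
χ² = 0.0553 + 0.0044 + 0.0199 = 0.0796 ≈ 0.080

0.080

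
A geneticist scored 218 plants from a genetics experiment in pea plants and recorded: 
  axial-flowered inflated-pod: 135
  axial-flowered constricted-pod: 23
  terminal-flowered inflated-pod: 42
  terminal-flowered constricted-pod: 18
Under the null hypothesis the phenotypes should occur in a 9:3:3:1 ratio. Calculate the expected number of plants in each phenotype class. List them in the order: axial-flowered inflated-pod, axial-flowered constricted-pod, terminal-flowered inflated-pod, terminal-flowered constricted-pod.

The 9:3:3:1 ratio has 16 parts, so with N = 218 the expected counts are:
  axial-flowered inflated-pod: 218 × 9/16 = 122.625
  axial-flowered constricted-pod: 218 × 3/16 = 40.875
  terminal-flowered inflated-pod: 218 × 3/16 = 40.875
  terminal-flowered constricted-pod: 218 × 1/16 = 13.625

122.625, 40.875, 40.875, 13.625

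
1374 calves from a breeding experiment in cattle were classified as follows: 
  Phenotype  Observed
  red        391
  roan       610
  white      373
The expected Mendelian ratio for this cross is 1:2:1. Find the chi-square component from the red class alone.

6.568

Total ratio parts = 4. Expected numbers out of 1374:
  red: 1374 × 1/4 = 343.5
  roan: 1374 × 2/4 = 687
  white: 1374 × 1/4 = 343.5
Contribution of red: (391 − 343.5)² / 343.5 = 6.5684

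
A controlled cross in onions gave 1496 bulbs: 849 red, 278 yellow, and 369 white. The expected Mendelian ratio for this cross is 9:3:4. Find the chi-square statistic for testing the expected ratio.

Total ratio parts = 16. Expected numbers out of 1496:
  red: 1496 × 9/16 = 841.5
  yellow: 1496 × 3/16 = 280.5
  white: 1496 × 4/16 = 374
χ² = Σ (O − E)² / E
  red: (849 − 841.5)² / 841.5 = 0.0668
  yellow: (278 − 280.5)² / 280.5 = 0.0223
  white: (369 − 374)² / 374 = 0.0668
χ² = 0.0668 + 0.0223 + 0.0668 = 0.1559 ≈ 0.156

0.156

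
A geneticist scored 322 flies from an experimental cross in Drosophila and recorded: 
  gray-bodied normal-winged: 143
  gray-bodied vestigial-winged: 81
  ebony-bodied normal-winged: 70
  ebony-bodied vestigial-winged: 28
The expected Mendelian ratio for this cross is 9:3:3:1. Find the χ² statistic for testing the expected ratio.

19.687

Expected counts for N = 322 under a 9:3:3:1 ratio (total parts = 16):
  gray-bodied normal-winged: 322 × 9/16 = 181.125
  gray-bodied vestigial-winged: 322 × 3/16 = 60.375
  ebony-bodied normal-winged: 322 × 3/16 = 60.375
  ebony-bodied vestigial-winged: 322 × 1/16 = 20.125
χ² = Σ (O − E)² / E
  gray-bodied normal-winged: (143 − 181.125)² / 181.125 = 8.0249
  gray-bodied vestigial-winged: (81 − 60.375)² / 60.375 = 7.0458
  ebony-bodied normal-winged: (70 − 60.375)² / 60.375 = 1.5344
  ebony-bodied vestigial-winged: (28 − 20.125)² / 20.125 = 3.0815
χ² = 8.0249 + 7.0458 + 1.5344 + 3.0815 = 19.6866 ≈ 19.687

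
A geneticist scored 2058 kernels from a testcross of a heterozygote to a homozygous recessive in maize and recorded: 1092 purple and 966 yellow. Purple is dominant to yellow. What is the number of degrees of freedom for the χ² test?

A testcross of a heterozygote (Aa × aa) gives a 1:1 phenotypic ratio.
A goodness-of-fit test with 2 phenotype classes has df = 2 − 1 = 1.

1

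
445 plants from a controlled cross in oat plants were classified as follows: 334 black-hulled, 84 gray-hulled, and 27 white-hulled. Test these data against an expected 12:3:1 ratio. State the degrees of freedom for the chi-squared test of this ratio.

A goodness-of-fit test with 3 phenotype classes has df = 3 − 1 = 2.

2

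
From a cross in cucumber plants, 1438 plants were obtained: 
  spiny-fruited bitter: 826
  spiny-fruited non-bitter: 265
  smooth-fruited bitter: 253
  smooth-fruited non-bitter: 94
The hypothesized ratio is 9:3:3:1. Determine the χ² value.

Under the 9:3:3:1 hypothesis (Σ ratio = 16, N = 1438):
  spiny-fruited bitter: 1438 × 9/16 = 808.875
  spiny-fruited non-bitter: 1438 × 3/16 = 269.625
  smooth-fruited bitter: 1438 × 3/16 = 269.625
  smooth-fruited non-bitter: 1438 × 1/16 = 89.875
χ² = Σ (O − E)² / E
  spiny-fruited bitter: (826 − 808.875)² / 808.875 = 0.3626
  spiny-fruited non-bitter: (265 − 269.625)² / 269.625 = 0.0793
  smooth-fruited bitter: (253 − 269.625)² / 269.625 = 1.0251
  smooth-fruited non-bitter: (94 − 89.875)² / 89.875 = 0.1893
χ² = 0.3626 + 0.0793 + 1.0251 + 0.1893 = 1.6563 ≈ 1.656

1.656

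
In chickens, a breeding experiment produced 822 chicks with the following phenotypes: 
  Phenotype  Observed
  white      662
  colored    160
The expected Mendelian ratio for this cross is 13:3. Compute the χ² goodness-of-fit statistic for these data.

0.276

Total ratio parts = 16. Expected numbers out of 822:
  white: 822 × 13/16 = 667.875
  colored: 822 × 3/16 = 154.125
χ² = Σ (O − E)² / E
  white: (662 − 667.875)² / 667.875 = 0.0517
  colored: (160 − 154.125)² / 154.125 = 0.2239
χ² = 0.0517 + 0.2239 = 0.2756 ≈ 0.276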